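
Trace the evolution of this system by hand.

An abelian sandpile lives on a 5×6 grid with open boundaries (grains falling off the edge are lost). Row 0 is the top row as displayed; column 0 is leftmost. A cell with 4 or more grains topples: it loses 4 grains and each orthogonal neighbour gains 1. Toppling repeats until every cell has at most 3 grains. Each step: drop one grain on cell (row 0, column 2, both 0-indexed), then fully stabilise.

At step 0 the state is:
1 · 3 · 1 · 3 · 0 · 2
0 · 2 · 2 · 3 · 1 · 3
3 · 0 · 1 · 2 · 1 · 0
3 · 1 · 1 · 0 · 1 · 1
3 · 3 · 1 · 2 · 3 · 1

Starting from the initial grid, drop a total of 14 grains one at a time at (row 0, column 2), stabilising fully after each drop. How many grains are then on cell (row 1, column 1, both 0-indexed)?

2

gen 0: 1 · 3 · 1 · 3 · 0 · 2
0 · 2 · 2 · 3 · 1 · 3
3 · 0 · 1 · 2 · 1 · 0
3 · 1 · 1 · 0 · 1 · 1
3 · 3 · 1 · 2 · 3 · 1
gen 1: 1 · 3 · 2 · 3 · 0 · 2
0 · 2 · 2 · 3 · 1 · 3
3 · 0 · 1 · 2 · 1 · 0
3 · 1 · 1 · 0 · 1 · 1
3 · 3 · 1 · 2 · 3 · 1
gen 2: 1 · 3 · 3 · 3 · 0 · 2
0 · 2 · 2 · 3 · 1 · 3
3 · 0 · 1 · 2 · 1 · 0
3 · 1 · 1 · 0 · 1 · 1
3 · 3 · 1 · 2 · 3 · 1
gen 3: 2 · 1 · 3 · 1 · 1 · 2
1 · 0 · 1 · 1 · 2 · 3
3 · 1 · 2 · 3 · 1 · 0
3 · 1 · 1 · 0 · 1 · 1
3 · 3 · 1 · 2 · 3 · 1
gen 4: 2 · 2 · 0 · 2 · 1 · 2
1 · 0 · 2 · 1 · 2 · 3
3 · 1 · 2 · 3 · 1 · 0
3 · 1 · 1 · 0 · 1 · 1
3 · 3 · 1 · 2 · 3 · 1
gen 5: 2 · 2 · 1 · 2 · 1 · 2
1 · 0 · 2 · 1 · 2 · 3
3 · 1 · 2 · 3 · 1 · 0
3 · 1 · 1 · 0 · 1 · 1
3 · 3 · 1 · 2 · 3 · 1
gen 6: 2 · 2 · 2 · 2 · 1 · 2
1 · 0 · 2 · 1 · 2 · 3
3 · 1 · 2 · 3 · 1 · 0
3 · 1 · 1 · 0 · 1 · 1
3 · 3 · 1 · 2 · 3 · 1
gen 7: 2 · 2 · 3 · 2 · 1 · 2
1 · 0 · 2 · 1 · 2 · 3
3 · 1 · 2 · 3 · 1 · 0
3 · 1 · 1 · 0 · 1 · 1
3 · 3 · 1 · 2 · 3 · 1
gen 8: 2 · 3 · 0 · 3 · 1 · 2
1 · 0 · 3 · 1 · 2 · 3
3 · 1 · 2 · 3 · 1 · 0
3 · 1 · 1 · 0 · 1 · 1
3 · 3 · 1 · 2 · 3 · 1
gen 9: 2 · 3 · 1 · 3 · 1 · 2
1 · 0 · 3 · 1 · 2 · 3
3 · 1 · 2 · 3 · 1 · 0
3 · 1 · 1 · 0 · 1 · 1
3 · 3 · 1 · 2 · 3 · 1
gen 10: 2 · 3 · 2 · 3 · 1 · 2
1 · 0 · 3 · 1 · 2 · 3
3 · 1 · 2 · 3 · 1 · 0
3 · 1 · 1 · 0 · 1 · 1
3 · 3 · 1 · 2 · 3 · 1
gen 11: 2 · 3 · 3 · 3 · 1 · 2
1 · 0 · 3 · 1 · 2 · 3
3 · 1 · 2 · 3 · 1 · 0
3 · 1 · 1 · 0 · 1 · 1
3 · 3 · 1 · 2 · 3 · 1
gen 12: 3 · 0 · 3 · 0 · 2 · 2
1 · 2 · 0 · 3 · 2 · 3
3 · 1 · 3 · 3 · 1 · 0
3 · 1 · 1 · 0 · 1 · 1
3 · 3 · 1 · 2 · 3 · 1
gen 13: 3 · 1 · 0 · 1 · 2 · 2
1 · 2 · 1 · 3 · 2 · 3
3 · 1 · 3 · 3 · 1 · 0
3 · 1 · 1 · 0 · 1 · 1
3 · 3 · 1 · 2 · 3 · 1
gen 14: 3 · 1 · 1 · 1 · 2 · 2
1 · 2 · 1 · 3 · 2 · 3
3 · 1 · 3 · 3 · 1 · 0
3 · 1 · 1 · 0 · 1 · 1
3 · 3 · 1 · 2 · 3 · 1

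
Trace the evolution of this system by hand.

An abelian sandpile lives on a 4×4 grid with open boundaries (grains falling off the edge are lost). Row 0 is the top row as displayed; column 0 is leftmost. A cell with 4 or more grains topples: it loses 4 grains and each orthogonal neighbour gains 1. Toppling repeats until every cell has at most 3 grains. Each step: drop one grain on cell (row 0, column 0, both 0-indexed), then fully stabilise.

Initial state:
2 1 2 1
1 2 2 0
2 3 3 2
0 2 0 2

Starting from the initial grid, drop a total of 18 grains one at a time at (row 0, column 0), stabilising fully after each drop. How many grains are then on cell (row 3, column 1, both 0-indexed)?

3

0) 2 1 2 1
1 2 2 0
2 3 3 2
0 2 0 2
1) 3 1 2 1
1 2 2 0
2 3 3 2
0 2 0 2
2) 0 2 2 1
2 2 2 0
2 3 3 2
0 2 0 2
3) 1 2 2 1
2 2 2 0
2 3 3 2
0 2 0 2
4) 2 2 2 1
2 2 2 0
2 3 3 2
0 2 0 2
5) 3 2 2 1
2 2 2 0
2 3 3 2
0 2 0 2
6) 0 3 2 1
3 2 2 0
2 3 3 2
0 2 0 2
7) 1 3 2 1
3 2 2 0
2 3 3 2
0 2 0 2
8) 2 3 2 1
3 2 2 0
2 3 3 2
0 2 0 2
9) 3 3 2 1
3 2 2 0
2 3 3 2
0 2 0 2
10) 2 2 0 2
2 2 1 1
0 2 1 3
1 3 1 2
11) 3 2 0 2
2 2 1 1
0 2 1 3
1 3 1 2
12) 0 3 0 2
3 2 1 1
0 2 1 3
1 3 1 2
13) 1 3 0 2
3 2 1 1
0 2 1 3
1 3 1 2
14) 2 3 0 2
3 2 1 1
0 2 1 3
1 3 1 2
15) 3 3 0 2
3 2 1 1
0 2 1 3
1 3 1 2
16) 2 1 1 2
1 0 2 1
1 3 1 3
1 3 1 2
17) 3 1 1 2
1 0 2 1
1 3 1 3
1 3 1 2
18) 0 2 1 2
2 0 2 1
1 3 1 3
1 3 1 2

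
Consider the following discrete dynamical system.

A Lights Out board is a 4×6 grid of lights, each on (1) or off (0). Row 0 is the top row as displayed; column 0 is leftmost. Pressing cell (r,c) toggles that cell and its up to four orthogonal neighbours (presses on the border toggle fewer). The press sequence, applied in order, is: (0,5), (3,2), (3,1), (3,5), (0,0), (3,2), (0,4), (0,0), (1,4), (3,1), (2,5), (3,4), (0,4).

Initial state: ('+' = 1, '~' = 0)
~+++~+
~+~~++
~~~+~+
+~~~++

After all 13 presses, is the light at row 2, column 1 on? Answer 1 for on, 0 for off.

gen 0: ~+++~+
~+~~++
~~~+~+
+~~~++
gen 1: ~++++~
~+~~+~
~~~+~+
+~~~++
gen 2: ~++++~
~+~~+~
~~++~+
++++++
gen 3: ~++++~
~+~~+~
~+++~+
~~~+++
gen 4: ~++++~
~+~~+~
~+++~~
~~~+~~
gen 5: +~+++~
++~~+~
~+++~~
~~~+~~
gen 6: +~+++~
++~~+~
~+~+~~
~++~~~
gen 7: +~+~~+
++~~~~
~+~+~~
~++~~~
gen 8: ~++~~+
~+~~~~
~+~+~~
~++~~~
gen 9: ~++~++
~+~+++
~+~++~
~++~~~
gen 10: ~++~++
~+~+++
~~~++~
+~~~~~
gen 11: ~++~++
~+~++~
~~~+~+
+~~~~+
gen 12: ~++~++
~+~++~
~~~+++
+~~++~
gen 13: ~+++~~
~+~+~~
~~~+++
+~~++~

0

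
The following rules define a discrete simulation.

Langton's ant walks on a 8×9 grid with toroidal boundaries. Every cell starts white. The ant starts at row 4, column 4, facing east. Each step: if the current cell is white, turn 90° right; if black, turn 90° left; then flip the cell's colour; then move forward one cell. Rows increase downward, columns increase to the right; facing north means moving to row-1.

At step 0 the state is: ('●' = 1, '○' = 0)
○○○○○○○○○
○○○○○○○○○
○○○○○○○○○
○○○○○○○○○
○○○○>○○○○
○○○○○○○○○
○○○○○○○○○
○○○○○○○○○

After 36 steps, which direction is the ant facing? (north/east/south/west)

step 0: ○○○○○○○○○
○○○○○○○○○
○○○○○○○○○
○○○○○○○○○
○○○○>○○○○
○○○○○○○○○
○○○○○○○○○
○○○○○○○○○
step 1: ○○○○○○○○○
○○○○○○○○○
○○○○○○○○○
○○○○○○○○○
○○○○●○○○○
○○○○v○○○○
○○○○○○○○○
○○○○○○○○○
step 2: ○○○○○○○○○
○○○○○○○○○
○○○○○○○○○
○○○○○○○○○
○○○○●○○○○
○○○<●○○○○
○○○○○○○○○
○○○○○○○○○
step 3: ○○○○○○○○○
○○○○○○○○○
○○○○○○○○○
○○○○○○○○○
○○○^●○○○○
○○○●●○○○○
○○○○○○○○○
○○○○○○○○○
step 4: ○○○○○○○○○
○○○○○○○○○
○○○○○○○○○
○○○○○○○○○
○○○●>○○○○
○○○●●○○○○
○○○○○○○○○
○○○○○○○○○
step 5: ○○○○○○○○○
○○○○○○○○○
○○○○○○○○○
○○○○^○○○○
○○○●○○○○○
○○○●●○○○○
○○○○○○○○○
○○○○○○○○○
step 6: ○○○○○○○○○
○○○○○○○○○
○○○○○○○○○
○○○○●>○○○
○○○●○○○○○
○○○●●○○○○
○○○○○○○○○
○○○○○○○○○
step 7: ○○○○○○○○○
○○○○○○○○○
○○○○○○○○○
○○○○●●○○○
○○○●○v○○○
○○○●●○○○○
○○○○○○○○○
○○○○○○○○○
step 8: ○○○○○○○○○
○○○○○○○○○
○○○○○○○○○
○○○○●●○○○
○○○●<●○○○
○○○●●○○○○
○○○○○○○○○
○○○○○○○○○
step 9: ○○○○○○○○○
○○○○○○○○○
○○○○○○○○○
○○○○^●○○○
○○○●●●○○○
○○○●●○○○○
○○○○○○○○○
○○○○○○○○○
step 10: ○○○○○○○○○
○○○○○○○○○
○○○○○○○○○
○○○<○●○○○
○○○●●●○○○
○○○●●○○○○
○○○○○○○○○
○○○○○○○○○
step 11: ○○○○○○○○○
○○○○○○○○○
○○○^○○○○○
○○○●○●○○○
○○○●●●○○○
○○○●●○○○○
○○○○○○○○○
○○○○○○○○○
step 12: ○○○○○○○○○
○○○○○○○○○
○○○●>○○○○
○○○●○●○○○
○○○●●●○○○
○○○●●○○○○
○○○○○○○○○
○○○○○○○○○
step 13: ○○○○○○○○○
○○○○○○○○○
○○○●●○○○○
○○○●v●○○○
○○○●●●○○○
○○○●●○○○○
○○○○○○○○○
○○○○○○○○○
step 14: ○○○○○○○○○
○○○○○○○○○
○○○●●○○○○
○○○<●●○○○
○○○●●●○○○
○○○●●○○○○
○○○○○○○○○
○○○○○○○○○
step 15: ○○○○○○○○○
○○○○○○○○○
○○○●●○○○○
○○○○●●○○○
○○○v●●○○○
○○○●●○○○○
○○○○○○○○○
○○○○○○○○○
step 16: ○○○○○○○○○
○○○○○○○○○
○○○●●○○○○
○○○○●●○○○
○○○○>●○○○
○○○●●○○○○
○○○○○○○○○
○○○○○○○○○
step 17: ○○○○○○○○○
○○○○○○○○○
○○○●●○○○○
○○○○^●○○○
○○○○○●○○○
○○○●●○○○○
○○○○○○○○○
○○○○○○○○○
step 18: ○○○○○○○○○
○○○○○○○○○
○○○●●○○○○
○○○<○●○○○
○○○○○●○○○
○○○●●○○○○
○○○○○○○○○
○○○○○○○○○
step 19: ○○○○○○○○○
○○○○○○○○○
○○○^●○○○○
○○○●○●○○○
○○○○○●○○○
○○○●●○○○○
○○○○○○○○○
○○○○○○○○○
step 20: ○○○○○○○○○
○○○○○○○○○
○○<○●○○○○
○○○●○●○○○
○○○○○●○○○
○○○●●○○○○
○○○○○○○○○
○○○○○○○○○
step 21: ○○○○○○○○○
○○^○○○○○○
○○●○●○○○○
○○○●○●○○○
○○○○○●○○○
○○○●●○○○○
○○○○○○○○○
○○○○○○○○○
step 22: ○○○○○○○○○
○○●>○○○○○
○○●○●○○○○
○○○●○●○○○
○○○○○●○○○
○○○●●○○○○
○○○○○○○○○
○○○○○○○○○
step 23: ○○○○○○○○○
○○●●○○○○○
○○●v●○○○○
○○○●○●○○○
○○○○○●○○○
○○○●●○○○○
○○○○○○○○○
○○○○○○○○○
step 24: ○○○○○○○○○
○○●●○○○○○
○○<●●○○○○
○○○●○●○○○
○○○○○●○○○
○○○●●○○○○
○○○○○○○○○
○○○○○○○○○
step 25: ○○○○○○○○○
○○●●○○○○○
○○○●●○○○○
○○v●○●○○○
○○○○○●○○○
○○○●●○○○○
○○○○○○○○○
○○○○○○○○○
step 26: ○○○○○○○○○
○○●●○○○○○
○○○●●○○○○
○<●●○●○○○
○○○○○●○○○
○○○●●○○○○
○○○○○○○○○
○○○○○○○○○
step 27: ○○○○○○○○○
○○●●○○○○○
○^○●●○○○○
○●●●○●○○○
○○○○○●○○○
○○○●●○○○○
○○○○○○○○○
○○○○○○○○○
step 28: ○○○○○○○○○
○○●●○○○○○
○●>●●○○○○
○●●●○●○○○
○○○○○●○○○
○○○●●○○○○
○○○○○○○○○
○○○○○○○○○
step 29: ○○○○○○○○○
○○●●○○○○○
○●●●●○○○○
○●v●○●○○○
○○○○○●○○○
○○○●●○○○○
○○○○○○○○○
○○○○○○○○○
step 30: ○○○○○○○○○
○○●●○○○○○
○●●●●○○○○
○●○>○●○○○
○○○○○●○○○
○○○●●○○○○
○○○○○○○○○
○○○○○○○○○
step 31: ○○○○○○○○○
○○●●○○○○○
○●●^●○○○○
○●○○○●○○○
○○○○○●○○○
○○○●●○○○○
○○○○○○○○○
○○○○○○○○○
step 32: ○○○○○○○○○
○○●●○○○○○
○●<○●○○○○
○●○○○●○○○
○○○○○●○○○
○○○●●○○○○
○○○○○○○○○
○○○○○○○○○
step 33: ○○○○○○○○○
○○●●○○○○○
○●○○●○○○○
○●v○○●○○○
○○○○○●○○○
○○○●●○○○○
○○○○○○○○○
○○○○○○○○○
step 34: ○○○○○○○○○
○○●●○○○○○
○●○○●○○○○
○<●○○●○○○
○○○○○●○○○
○○○●●○○○○
○○○○○○○○○
○○○○○○○○○
step 35: ○○○○○○○○○
○○●●○○○○○
○●○○●○○○○
○○●○○●○○○
○v○○○●○○○
○○○●●○○○○
○○○○○○○○○
○○○○○○○○○
step 36: ○○○○○○○○○
○○●●○○○○○
○●○○●○○○○
○○●○○●○○○
<●○○○●○○○
○○○●●○○○○
○○○○○○○○○
○○○○○○○○○

west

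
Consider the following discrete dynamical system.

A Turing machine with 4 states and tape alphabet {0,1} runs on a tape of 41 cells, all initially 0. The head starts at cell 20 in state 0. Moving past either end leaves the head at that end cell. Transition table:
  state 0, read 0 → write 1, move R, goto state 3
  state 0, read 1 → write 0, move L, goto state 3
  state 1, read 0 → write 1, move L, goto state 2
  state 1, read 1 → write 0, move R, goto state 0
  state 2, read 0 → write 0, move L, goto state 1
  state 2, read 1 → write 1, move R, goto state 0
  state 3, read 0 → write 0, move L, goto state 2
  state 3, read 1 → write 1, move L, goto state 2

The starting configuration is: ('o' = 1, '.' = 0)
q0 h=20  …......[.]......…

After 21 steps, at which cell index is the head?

k=0  q0 h=20  …......[.]......…
k=1  q3 h=21  ….....o[.]......…
k=2  q2 h=20  …......[o]......…
k=3  q0 h=21  ….....o[.]......…
k=4  q3 h=22  …....oo[.]......…
k=5  q2 h=21  ….....o[o]......…
k=6  q0 h=22  …....oo[.]......…
k=7  q3 h=23  …...ooo[.]......…
k=8  q2 h=22  …....oo[o]......…
k=9  q0 h=23  …...ooo[.]......…
k=10  q3 h=24  …..oooo[.]......…
k=11  q2 h=23  …...ooo[o]......…
k=12  q0 h=24  …..oooo[.]......…
k=13  q3 h=25  ….ooooo[.]......…
k=14  q2 h=24  …..oooo[o]......…
k=15  q0 h=25  ….ooooo[.]......…
k=16  q3 h=26  …oooooo[.]......…
k=17  q2 h=25  ….ooooo[o]......…
k=18  q0 h=26  …oooooo[.]......…
k=19  q3 h=27  …oooooo[.]......…
k=20  q2 h=26  …oooooo[o]......…
k=21  q0 h=27  …oooooo[.]......…

27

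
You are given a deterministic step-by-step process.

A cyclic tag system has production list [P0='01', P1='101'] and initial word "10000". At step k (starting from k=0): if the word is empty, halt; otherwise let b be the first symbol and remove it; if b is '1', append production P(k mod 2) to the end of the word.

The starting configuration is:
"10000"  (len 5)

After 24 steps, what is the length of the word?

1

gen 0: "10000"  (len 5)
gen 1: "000001"  (len 6)
gen 2: "00001"  (len 5)
gen 3: "0001"  (len 4)
gen 4: "001"  (len 3)
gen 5: "01"  (len 2)
gen 6: "1"  (len 1)
gen 7: "01"  (len 2)
gen 8: "1"  (len 1)
gen 9: "01"  (len 2)
gen 10: "1"  (len 1)
gen 11: "01"  (len 2)
gen 12: "1"  (len 1)
gen 13: "01"  (len 2)
gen 14: "1"  (len 1)
gen 15: "01"  (len 2)
gen 16: "1"  (len 1)
gen 17: "01"  (len 2)
gen 18: "1"  (len 1)
gen 19: "01"  (len 2)
gen 20: "1"  (len 1)
gen 21: "01"  (len 2)
gen 22: "1"  (len 1)
gen 23: "01"  (len 2)
gen 24: "1"  (len 1)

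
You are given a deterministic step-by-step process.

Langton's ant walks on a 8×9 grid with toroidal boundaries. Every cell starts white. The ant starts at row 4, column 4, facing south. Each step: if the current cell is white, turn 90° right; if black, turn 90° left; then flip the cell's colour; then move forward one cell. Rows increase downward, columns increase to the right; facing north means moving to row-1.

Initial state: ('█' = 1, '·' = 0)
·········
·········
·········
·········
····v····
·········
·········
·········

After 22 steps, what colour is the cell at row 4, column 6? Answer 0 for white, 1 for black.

[0] ·········
·········
·········
·········
····v····
·········
·········
·········
[1] ·········
·········
·········
·········
···<█····
·········
·········
·········
[2] ·········
·········
·········
···^·····
···██····
·········
·········
·········
[3] ·········
·········
·········
···█>····
···██····
·········
·········
·········
[4] ·········
·········
·········
···██····
···█v····
·········
·········
·········
[5] ·········
·········
·········
···██····
···█·>···
·········
·········
·········
[6] ·········
·········
·········
···██····
···█·█···
·····v···
·········
·········
[7] ·········
·········
·········
···██····
···█·█···
····<█···
·········
·········
[8] ·········
·········
·········
···██····
···█^█···
····██···
·········
·········
[9] ·········
·········
·········
···██····
···██>···
····██···
·········
·········
[10] ·········
·········
·········
···██^···
···██····
····██···
·········
·········
[11] ·········
·········
·········
···███>··
···██····
····██···
·········
·········
[12] ·········
·········
·········
···████··
···██·v··
····██···
·········
·········
[13] ·········
·········
·········
···████··
···██<█··
····██···
·········
·········
[14] ·········
·········
·········
···██^█··
···████··
····██···
·········
·········
[15] ·········
·········
·········
···█<·█··
···████··
····██···
·········
·········
[16] ·········
·········
·········
···█··█··
···█v██··
····██···
·········
·········
[17] ·········
·········
·········
···█··█··
···█·>█··
····██···
·········
·········
[18] ·········
·········
·········
···█·^█··
···█··█··
····██···
·········
·········
[19] ·········
·········
·········
···█·█>··
···█··█··
····██···
·········
·········
[20] ·········
·········
······^··
···█·█···
···█··█··
····██···
·········
·········
[21] ·········
·········
······█>·
···█·█···
···█··█··
····██···
·········
·········
[22] ·········
·········
······██·
···█·█·v·
···█··█··
····██···
·········
·········

1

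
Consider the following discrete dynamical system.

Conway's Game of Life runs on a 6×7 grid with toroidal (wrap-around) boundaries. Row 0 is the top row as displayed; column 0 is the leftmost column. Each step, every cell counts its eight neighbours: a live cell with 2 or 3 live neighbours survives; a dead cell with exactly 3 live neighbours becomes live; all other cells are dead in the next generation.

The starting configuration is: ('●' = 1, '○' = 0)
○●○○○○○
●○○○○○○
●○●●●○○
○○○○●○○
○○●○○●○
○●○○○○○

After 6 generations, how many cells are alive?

gen 0: ○●○○○○○
●○○○○○○
●○●●●○○
○○○○●○○
○○●○○●○
○●○○○○○
gen 1: ●●○○○○○
●○●●○○○
○●○●●○○
○●●○●●○
○○○○○○○
○●●○○○○
gen 2: ●○○●○○○
●○○●●○○
●○○○○●○
○●●○●●○
○○○●○○○
●●●○○○○
gen 3: ●○○●●○●
●●○●●○○
●○●○○●○
○●●●●●●
●○○●●○○
●●●●○○○
gen 4: ○○○○○●●
○○○○○○○
○○○○○○○
○○○○○○○
○○○○○○○
○○○○○●○
gen 5: ○○○○○●●
○○○○○○○
○○○○○○○
○○○○○○○
○○○○○○○
○○○○○●●
gen 6: ○○○○○●●
○○○○○○○
○○○○○○○
○○○○○○○
○○○○○○○
○○○○○●●

4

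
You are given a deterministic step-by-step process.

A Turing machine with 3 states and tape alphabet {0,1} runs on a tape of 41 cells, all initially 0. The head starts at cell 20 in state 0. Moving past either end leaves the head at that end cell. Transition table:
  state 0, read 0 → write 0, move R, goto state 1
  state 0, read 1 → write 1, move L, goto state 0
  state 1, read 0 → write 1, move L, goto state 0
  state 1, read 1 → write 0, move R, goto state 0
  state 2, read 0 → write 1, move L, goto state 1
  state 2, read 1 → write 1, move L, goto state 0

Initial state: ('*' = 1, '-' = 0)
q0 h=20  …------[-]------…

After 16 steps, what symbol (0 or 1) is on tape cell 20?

0

[0] q0 h=20  …------[-]------…
[1] q1 h=21  …------[-]------…
[2] q0 h=20  …------[-]*-----…
[3] q1 h=21  …------[*]------…
[4] q0 h=22  …------[-]------…
[5] q1 h=23  …------[-]------…
[6] q0 h=22  …------[-]*-----…
[7] q1 h=23  …------[*]------…
[8] q0 h=24  …------[-]------…
[9] q1 h=25  …------[-]------…
[10] q0 h=24  …------[-]*-----…
[11] q1 h=25  …------[*]------…
[12] q0 h=26  …------[-]------…
[13] q1 h=27  …------[-]------…
[14] q0 h=26  …------[-]*-----…
[15] q1 h=27  …------[*]------…
[16] q0 h=28  …------[-]------…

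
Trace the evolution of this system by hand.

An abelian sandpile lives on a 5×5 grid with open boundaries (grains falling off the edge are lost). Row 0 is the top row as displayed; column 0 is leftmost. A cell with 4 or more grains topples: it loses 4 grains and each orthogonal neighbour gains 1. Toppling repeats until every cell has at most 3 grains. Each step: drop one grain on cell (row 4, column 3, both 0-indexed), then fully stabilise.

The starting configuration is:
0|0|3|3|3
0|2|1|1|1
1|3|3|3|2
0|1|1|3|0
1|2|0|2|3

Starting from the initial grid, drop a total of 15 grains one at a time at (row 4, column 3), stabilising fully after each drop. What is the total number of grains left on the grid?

42

step 0: 0|0|3|3|3
0|2|1|1|1
1|3|3|3|2
0|1|1|3|0
1|2|0|2|3
step 1: 0|0|3|3|3
0|2|1|1|1
1|3|3|3|2
0|1|1|3|0
1|2|0|3|3
step 2: 0|0|3|3|3
0|3|2|2|1
2|0|1|1|3
0|2|3|1|2
1|2|1|2|0
step 3: 0|0|3|3|3
0|3|2|2|1
2|0|1|1|3
0|2|3|1|2
1|2|1|3|0
step 4: 0|0|3|3|3
0|3|2|2|1
2|0|1|1|3
0|2|3|2|2
1|2|2|0|1
step 5: 0|0|3|3|3
0|3|2|2|1
2|0|1|1|3
0|2|3|2|2
1|2|2|1|1
step 6: 0|0|3|3|3
0|3|2|2|1
2|0|1|1|3
0|2|3|2|2
1|2|2|2|1
step 7: 0|0|3|3|3
0|3|2|2|1
2|0|1|1|3
0|2|3|2|2
1|2|2|3|1
step 8: 0|0|3|3|3
0|3|2|2|1
2|0|1|1|3
0|2|3|3|2
1|2|3|0|2
step 9: 0|0|3|3|3
0|3|2|2|1
2|0|1|1|3
0|2|3|3|2
1|2|3|1|2
step 10: 0|0|3|3|3
0|3|2|2|1
2|0|1|1|3
0|2|3|3|2
1|2|3|2|2
step 11: 0|0|3|3|3
0|3|2|2|1
2|0|1|1|3
0|2|3|3|2
1|2|3|3|2
step 12: 0|0|3|3|3
0|3|2|2|1
2|0|2|2|3
0|3|1|1|3
1|3|1|2|3
step 13: 0|0|3|3|3
0|3|2|2|1
2|0|2|2|3
0|3|1|1|3
1|3|1|3|3
step 14: 0|0|3|3|3
0|3|2|2|2
2|0|2|3|0
0|3|1|3|1
1|3|2|1|1
step 15: 0|0|3|3|3
0|3|2|2|2
2|0|2|3|0
0|3|1|3|1
1|3|2|2|1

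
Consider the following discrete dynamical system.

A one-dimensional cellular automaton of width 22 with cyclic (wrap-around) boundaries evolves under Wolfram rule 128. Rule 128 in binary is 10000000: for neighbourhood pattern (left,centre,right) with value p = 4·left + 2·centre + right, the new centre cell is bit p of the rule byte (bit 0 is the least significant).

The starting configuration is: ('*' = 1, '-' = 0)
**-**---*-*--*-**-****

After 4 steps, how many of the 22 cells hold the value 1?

gen 0: **-**---*-*--*-**-****
gen 1: *------------------***
gen 2: --------------------**
gen 3: ----------------------
gen 4: ----------------------

0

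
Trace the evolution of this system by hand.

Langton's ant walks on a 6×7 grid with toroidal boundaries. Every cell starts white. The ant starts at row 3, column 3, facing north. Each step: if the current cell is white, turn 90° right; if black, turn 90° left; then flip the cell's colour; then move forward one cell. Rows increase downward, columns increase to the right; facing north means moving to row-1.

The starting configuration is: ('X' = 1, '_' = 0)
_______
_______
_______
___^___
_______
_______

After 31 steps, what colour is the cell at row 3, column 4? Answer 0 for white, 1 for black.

t=0: _______
_______
_______
___^___
_______
_______
t=1: _______
_______
_______
___X>__
_______
_______
t=2: _______
_______
_______
___XX__
____v__
_______
t=3: _______
_______
_______
___XX__
___<X__
_______
t=4: _______
_______
_______
___^X__
___XX__
_______
t=5: _______
_______
_______
__<_X__
___XX__
_______
t=6: _______
_______
__^____
__X_X__
___XX__
_______
t=7: _______
_______
__X>___
__X_X__
___XX__
_______
t=8: _______
_______
__XX___
__XvX__
___XX__
_______
t=9: _______
_______
__XX___
__<XX__
___XX__
_______
t=10: _______
_______
__XX___
___XX__
__vXX__
_______
t=11: _______
_______
__XX___
___XX__
_<XXX__
_______
t=12: _______
_______
__XX___
_^_XX__
_XXXX__
_______
t=13: _______
_______
__XX___
_X>XX__
_XXXX__
_______
t=14: _______
_______
__XX___
_XXXX__
_XvXX__
_______
t=15: _______
_______
__XX___
_XXXX__
_X_>X__
_______
t=16: _______
_______
__XX___
_XX^X__
_X__X__
_______
t=17: _______
_______
__XX___
_X<_X__
_X__X__
_______
t=18: _______
_______
__XX___
_X__X__
_Xv_X__
_______
t=19: _______
_______
__XX___
_X__X__
_<X_X__
_______
t=20: _______
_______
__XX___
_X__X__
__X_X__
_v_____
t=21: _______
_______
__XX___
_X__X__
__X_X__
<X_____
t=22: _______
_______
__XX___
_X__X__
^_X_X__
XX_____
t=23: _______
_______
__XX___
_X__X__
X>X_X__
XX_____
t=24: _______
_______
__XX___
_X__X__
XXX_X__
Xv_____
t=25: _______
_______
__XX___
_X__X__
XXX_X__
X_>____
t=26: __v____
_______
__XX___
_X__X__
XXX_X__
X_X____
t=27: _<X____
_______
__XX___
_X__X__
XXX_X__
X_X____
t=28: _XX____
_______
__XX___
_X__X__
XXX_X__
X^X____
t=29: _XX____
_______
__XX___
_X__X__
XXX_X__
XX>____
t=30: _XX____
_______
__XX___
_X__X__
XX^_X__
XX_____
t=31: _XX____
_______
__XX___
_X__X__
X<__X__
XX_____

1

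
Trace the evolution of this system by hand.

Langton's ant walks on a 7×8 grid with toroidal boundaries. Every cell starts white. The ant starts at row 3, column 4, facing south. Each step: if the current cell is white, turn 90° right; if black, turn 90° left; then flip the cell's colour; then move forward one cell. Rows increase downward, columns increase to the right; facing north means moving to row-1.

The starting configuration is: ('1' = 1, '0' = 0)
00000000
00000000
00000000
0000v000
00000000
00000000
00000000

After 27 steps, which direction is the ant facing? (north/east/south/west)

[0] 00000000
00000000
00000000
0000v000
00000000
00000000
00000000
[1] 00000000
00000000
00000000
000<1000
00000000
00000000
00000000
[2] 00000000
00000000
000^0000
00011000
00000000
00000000
00000000
[3] 00000000
00000000
0001>000
00011000
00000000
00000000
00000000
[4] 00000000
00000000
00011000
0001v000
00000000
00000000
00000000
[5] 00000000
00000000
00011000
00010>00
00000000
00000000
00000000
[6] 00000000
00000000
00011000
00010100
00000v00
00000000
00000000
[7] 00000000
00000000
00011000
00010100
0000<100
00000000
00000000
[8] 00000000
00000000
00011000
0001^100
00001100
00000000
00000000
[9] 00000000
00000000
00011000
00011>00
00001100
00000000
00000000
[10] 00000000
00000000
00011^00
00011000
00001100
00000000
00000000
[11] 00000000
00000000
000111>0
00011000
00001100
00000000
00000000
[12] 00000000
00000000
00011110
000110v0
00001100
00000000
00000000
[13] 00000000
00000000
00011110
00011<10
00001100
00000000
00000000
[14] 00000000
00000000
00011^10
00011110
00001100
00000000
00000000
[15] 00000000
00000000
0001<010
00011110
00001100
00000000
00000000
[16] 00000000
00000000
00010010
0001v110
00001100
00000000
00000000
[17] 00000000
00000000
00010010
00010>10
00001100
00000000
00000000
[18] 00000000
00000000
00010^10
00010010
00001100
00000000
00000000
[19] 00000000
00000000
000101>0
00010010
00001100
00000000
00000000
[20] 00000000
000000^0
00010100
00010010
00001100
00000000
00000000
[21] 00000000
0000001>
00010100
00010010
00001100
00000000
00000000
[22] 00000000
00000011
0001010v
00010010
00001100
00000000
00000000
[23] 00000000
00000011
000101<1
00010010
00001100
00000000
00000000
[24] 00000000
000000^1
00010111
00010010
00001100
00000000
00000000
[25] 00000000
00000<01
00010111
00010010
00001100
00000000
00000000
[26] 00000^00
00000101
00010111
00010010
00001100
00000000
00000000
[27] 000001>0
00000101
00010111
00010010
00001100
00000000
00000000

east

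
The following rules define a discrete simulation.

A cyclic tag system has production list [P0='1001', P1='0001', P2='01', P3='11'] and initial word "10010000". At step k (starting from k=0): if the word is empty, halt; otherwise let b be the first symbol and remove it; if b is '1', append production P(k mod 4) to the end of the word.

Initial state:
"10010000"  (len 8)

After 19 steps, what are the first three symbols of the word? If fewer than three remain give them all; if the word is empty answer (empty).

110

gen 0: "10010000"  (len 8)
gen 1: "00100001001"  (len 11)
gen 2: "0100001001"  (len 10)
gen 3: "100001001"  (len 9)
gen 4: "0000100111"  (len 10)
gen 5: "000100111"  (len 9)
gen 6: "00100111"  (len 8)
gen 7: "0100111"  (len 7)
gen 8: "100111"  (len 6)
gen 9: "001111001"  (len 9)
gen 10: "01111001"  (len 8)
gen 11: "1111001"  (len 7)
gen 12: "11100111"  (len 8)
gen 13: "11001111001"  (len 11)
gen 14: "10011110010001"  (len 14)
gen 15: "001111001000101"  (len 15)
gen 16: "01111001000101"  (len 14)
gen 17: "1111001000101"  (len 13)
gen 18: "1110010001010001"  (len 16)
gen 19: "11001000101000101"  (len 17)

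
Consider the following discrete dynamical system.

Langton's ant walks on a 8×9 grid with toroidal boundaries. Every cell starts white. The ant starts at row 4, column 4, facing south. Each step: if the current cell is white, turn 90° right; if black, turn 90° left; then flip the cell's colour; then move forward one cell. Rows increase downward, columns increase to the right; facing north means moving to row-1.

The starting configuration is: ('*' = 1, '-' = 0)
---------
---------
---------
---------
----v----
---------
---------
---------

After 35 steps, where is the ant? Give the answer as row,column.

1,4

gen 0: ---------
---------
---------
---------
----v----
---------
---------
---------
gen 1: ---------
---------
---------
---------
---<*----
---------
---------
---------
gen 2: ---------
---------
---------
---^-----
---**----
---------
---------
---------
gen 3: ---------
---------
---------
---*>----
---**----
---------
---------
---------
gen 4: ---------
---------
---------
---**----
---*v----
---------
---------
---------
gen 5: ---------
---------
---------
---**----
---*->---
---------
---------
---------
gen 6: ---------
---------
---------
---**----
---*-*---
-----v---
---------
---------
gen 7: ---------
---------
---------
---**----
---*-*---
----<*---
---------
---------
gen 8: ---------
---------
---------
---**----
---*^*---
----**---
---------
---------
gen 9: ---------
---------
---------
---**----
---**>---
----**---
---------
---------
gen 10: ---------
---------
---------
---**^---
---**----
----**---
---------
---------
gen 11: ---------
---------
---------
---***>--
---**----
----**---
---------
---------
gen 12: ---------
---------
---------
---****--
---**-v--
----**---
---------
---------
gen 13: ---------
---------
---------
---****--
---**<*--
----**---
---------
---------
gen 14: ---------
---------
---------
---**^*--
---****--
----**---
---------
---------
gen 15: ---------
---------
---------
---*<-*--
---****--
----**---
---------
---------
gen 16: ---------
---------
---------
---*--*--
---*v**--
----**---
---------
---------
gen 17: ---------
---------
---------
---*--*--
---*->*--
----**---
---------
---------
gen 18: ---------
---------
---------
---*-^*--
---*--*--
----**---
---------
---------
gen 19: ---------
---------
---------
---*-*>--
---*--*--
----**---
---------
---------
gen 20: ---------
---------
------^--
---*-*---
---*--*--
----**---
---------
---------
gen 21: ---------
---------
------*>-
---*-*---
---*--*--
----**---
---------
---------
gen 22: ---------
---------
------**-
---*-*-v-
---*--*--
----**---
---------
---------
gen 23: ---------
---------
------**-
---*-*<*-
---*--*--
----**---
---------
---------
gen 24: ---------
---------
------^*-
---*-***-
---*--*--
----**---
---------
---------
gen 25: ---------
---------
-----<-*-
---*-***-
---*--*--
----**---
---------
---------
gen 26: ---------
-----^---
-----*-*-
---*-***-
---*--*--
----**---
---------
---------
gen 27: ---------
-----*>--
-----*-*-
---*-***-
---*--*--
----**---
---------
---------
gen 28: ---------
-----**--
-----*v*-
---*-***-
---*--*--
----**---
---------
---------
gen 29: ---------
-----**--
-----<**-
---*-***-
---*--*--
----**---
---------
---------
gen 30: ---------
-----**--
------**-
---*-v**-
---*--*--
----**---
---------
---------
gen 31: ---------
-----**--
------**-
---*-->*-
---*--*--
----**---
---------
---------
gen 32: ---------
-----**--
------^*-
---*---*-
---*--*--
----**---
---------
---------
gen 33: ---------
-----**--
-----<-*-
---*---*-
---*--*--
----**---
---------
---------
gen 34: ---------
-----^*--
-----*-*-
---*---*-
---*--*--
----**---
---------
---------
gen 35: ---------
----<-*--
-----*-*-
---*---*-
---*--*--
----**---
---------
---------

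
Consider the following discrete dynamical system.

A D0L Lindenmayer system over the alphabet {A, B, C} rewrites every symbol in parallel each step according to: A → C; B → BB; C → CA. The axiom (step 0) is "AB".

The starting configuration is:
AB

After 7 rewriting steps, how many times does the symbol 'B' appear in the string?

128

step 0: AB
step 1: CBB
step 2: CABBBB
step 3: CACBBBBBBBB
step 4: CACCABBBBBBBBBBBBBBBB
step 5: CACCACACBBBBBBBBBBBBBBBBBBBBBBBBBBBBBBBB
step 6: CACCACACCACCABBBBBBBBBBBBBBBBBBBBBBBBBBBBBBBBBBBBBBBBBBBBBBBBBBBBBBBBBBBBBBBB
step 7: CACCACACCACCACACCACACBBBBBBBBBBBBBBBBBBBBBBBBBBBBBBBBBBBBB…BBBBBBBBBBBBBBBBBBBBBBBBBBBBBBBBBBBBBBBBBBBBBBBBBBBBBBBBBB  (len 149)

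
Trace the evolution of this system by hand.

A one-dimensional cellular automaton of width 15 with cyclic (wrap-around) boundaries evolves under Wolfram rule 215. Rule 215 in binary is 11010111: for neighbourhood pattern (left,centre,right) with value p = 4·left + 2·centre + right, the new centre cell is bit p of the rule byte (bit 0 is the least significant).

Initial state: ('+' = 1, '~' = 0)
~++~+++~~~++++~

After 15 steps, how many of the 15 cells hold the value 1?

10

gen 0: ~++~+++~~~++++~
gen 1: +~+~~+++++~++++
gen 2: +~+++~++++~~+++
gen 3: +~~++~~+++++~++
gen 4: +++~+++~++++~~+
gen 5: +++~~++~~+++++~
gen 6: ~++++~+++~++++~
gen 7: +~+++~~++~~++++
gen 8: +~~++++~+++~+++
gen 9: +++~+++~~++~~++
gen 10: +++~~++++~+++~+
gen 11: +++++~+++~~++~~
gen 12: ~++++~~++++~+++
gen 13: ~~+++++~+++~~++
gen 14: ++~++++~~++++~+
gen 15: ++~~+++++~+++~~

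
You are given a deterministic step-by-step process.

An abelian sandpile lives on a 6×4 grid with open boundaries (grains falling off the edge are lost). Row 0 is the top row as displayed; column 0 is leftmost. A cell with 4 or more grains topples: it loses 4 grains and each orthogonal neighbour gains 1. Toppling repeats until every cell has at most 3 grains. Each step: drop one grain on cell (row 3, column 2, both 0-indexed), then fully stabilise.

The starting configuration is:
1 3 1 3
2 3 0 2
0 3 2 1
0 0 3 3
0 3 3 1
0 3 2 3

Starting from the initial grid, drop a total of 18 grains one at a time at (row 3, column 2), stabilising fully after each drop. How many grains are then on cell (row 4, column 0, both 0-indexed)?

0) 1 3 1 3
2 3 0 2
0 3 2 1
0 0 3 3
0 3 3 1
0 3 2 3
1) 1 3 1 3
2 3 0 2
0 3 3 2
0 2 2 1
1 1 3 0
1 1 1 1
2) 1 3 1 3
2 3 0 2
0 3 3 2
0 2 3 1
1 1 3 0
1 1 1 1
3) 2 0 2 3
3 1 2 2
1 2 1 3
1 0 3 2
1 3 0 1
1 1 2 1
4) 2 0 2 3
3 1 2 2
1 2 2 3
1 1 0 3
1 3 1 1
1 1 2 1
5) 2 0 2 3
3 1 2 2
1 2 2 3
1 1 1 3
1 3 1 1
1 1 2 1
6) 2 0 2 3
3 1 2 2
1 2 2 3
1 1 2 3
1 3 1 1
1 1 2 1
7) 2 0 2 3
3 1 2 2
1 2 2 3
1 1 3 3
1 3 1 1
1 1 2 1
8) 2 0 2 3
3 1 3 3
1 3 0 1
1 2 2 1
1 3 2 2
1 1 2 1
9) 2 0 2 3
3 1 3 3
1 3 0 1
1 2 3 1
1 3 2 2
1 1 2 1
10) 2 0 2 3
3 1 3 3
1 3 1 1
1 3 0 2
1 3 3 2
1 1 2 1
11) 2 0 2 3
3 1 3 3
1 3 1 1
1 3 1 2
1 3 3 2
1 1 2 1
12) 2 0 2 3
3 1 3 3
1 3 1 1
1 3 2 2
1 3 3 2
1 1 2 1
13) 2 0 2 3
3 1 3 3
1 3 1 1
1 3 3 2
1 3 3 2
1 1 2 1
14) 2 0 2 3
3 2 3 3
2 0 3 1
2 2 2 3
2 1 1 3
1 2 3 1
15) 2 0 2 3
3 2 3 3
2 0 3 1
2 2 3 3
2 1 1 3
1 2 3 1
16) 2 1 0 1
3 3 2 2
2 1 2 0
2 3 2 2
2 1 3 0
1 2 3 2
17) 2 1 0 1
3 3 2 2
2 1 2 0
2 3 3 2
2 1 3 0
1 2 3 2
18) 2 1 0 1
3 3 2 2
2 2 3 0
3 0 2 3
2 3 1 1
1 3 0 3

2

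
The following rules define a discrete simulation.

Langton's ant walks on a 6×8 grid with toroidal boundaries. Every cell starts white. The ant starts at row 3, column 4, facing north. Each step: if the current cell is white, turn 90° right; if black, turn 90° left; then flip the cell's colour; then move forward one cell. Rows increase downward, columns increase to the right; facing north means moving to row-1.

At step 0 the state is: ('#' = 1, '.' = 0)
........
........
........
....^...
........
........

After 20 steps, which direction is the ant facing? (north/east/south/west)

south

step 0: ........
........
........
....^...
........
........
step 1: ........
........
........
....#>..
........
........
step 2: ........
........
........
....##..
.....v..
........
step 3: ........
........
........
....##..
....<#..
........
step 4: ........
........
........
....^#..
....##..
........
step 5: ........
........
........
...<.#..
....##..
........
step 6: ........
........
...^....
...#.#..
....##..
........
step 7: ........
........
...#>...
...#.#..
....##..
........
step 8: ........
........
...##...
...#v#..
....##..
........
step 9: ........
........
...##...
...<##..
....##..
........
step 10: ........
........
...##...
....##..
...v##..
........
step 11: ........
........
...##...
....##..
..<###..
........
step 12: ........
........
...##...
..^.##..
..####..
........
step 13: ........
........
...##...
..#>##..
..####..
........
step 14: ........
........
...##...
..####..
..#v##..
........
step 15: ........
........
...##...
..####..
..#.>#..
........
step 16: ........
........
...##...
..##^#..
..#..#..
........
step 17: ........
........
...##...
..#<.#..
..#..#..
........
step 18: ........
........
...##...
..#..#..
..#v.#..
........
step 19: ........
........
...##...
..#..#..
..<#.#..
........
step 20: ........
........
...##...
..#..#..
...#.#..
..v.....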